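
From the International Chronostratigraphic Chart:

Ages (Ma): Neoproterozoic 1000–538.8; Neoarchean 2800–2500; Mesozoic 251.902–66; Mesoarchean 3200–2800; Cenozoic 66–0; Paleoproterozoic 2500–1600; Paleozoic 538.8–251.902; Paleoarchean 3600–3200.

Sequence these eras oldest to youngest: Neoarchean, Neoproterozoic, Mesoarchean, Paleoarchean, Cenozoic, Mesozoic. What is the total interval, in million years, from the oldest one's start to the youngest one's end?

Start ages (Ma): Paleoarchean 3600, Mesoarchean 3200, Neoarchean 2800, Neoproterozoic 1000, Mesozoic 251.902, Cenozoic 66.
Ordered oldest to youngest: Paleoarchean, Mesoarchean, Neoarchean, Neoproterozoic, Mesozoic, Cenozoic.
Span = 3600 − 0 = 3600 Myr.

Paleoarchean → Mesoarchean → Neoarchean → Neoproterozoic → Mesozoic → Cenozoic; total span 3600 Myr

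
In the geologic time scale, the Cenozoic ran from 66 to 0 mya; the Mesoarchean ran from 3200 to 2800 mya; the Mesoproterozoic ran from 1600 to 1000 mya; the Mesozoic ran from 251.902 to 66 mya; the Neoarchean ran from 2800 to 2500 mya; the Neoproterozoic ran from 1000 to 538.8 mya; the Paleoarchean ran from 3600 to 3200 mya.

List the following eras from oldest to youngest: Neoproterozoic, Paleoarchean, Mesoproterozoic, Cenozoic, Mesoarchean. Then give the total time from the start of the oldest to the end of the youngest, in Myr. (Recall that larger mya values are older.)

Paleoarchean → Mesoarchean → Mesoproterozoic → Neoproterozoic → Cenozoic; total span 3600 Myr

From the excerpt: Neoproterozoic 1000–538.8; Paleoarchean 3600–3200; Mesoproterozoic 1600–1000; Cenozoic 66–0; Mesoarchean 3200–2800 (Ma).
Larger Ma is earlier, so the oldest is Paleoarchean and the youngest is Cenozoic; oldest to youngest: Paleoarchean, Mesoarchean, Mesoproterozoic, Neoproterozoic, Cenozoic.
Oldest start 3600 minus youngest end 0 gives 3600 Myr overall.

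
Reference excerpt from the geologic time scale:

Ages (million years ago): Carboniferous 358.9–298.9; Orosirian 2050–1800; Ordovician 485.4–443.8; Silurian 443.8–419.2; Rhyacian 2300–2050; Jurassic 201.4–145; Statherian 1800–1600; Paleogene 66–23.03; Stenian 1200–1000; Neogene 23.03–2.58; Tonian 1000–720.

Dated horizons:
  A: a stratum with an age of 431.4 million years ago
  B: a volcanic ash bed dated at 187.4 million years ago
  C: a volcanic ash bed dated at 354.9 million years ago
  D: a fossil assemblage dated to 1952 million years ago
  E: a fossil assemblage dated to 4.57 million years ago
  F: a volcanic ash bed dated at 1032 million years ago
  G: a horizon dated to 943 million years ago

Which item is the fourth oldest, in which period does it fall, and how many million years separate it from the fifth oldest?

Sorted oldest-first by Ma: D (1952), F (1032), G (943), A (431.4), C (354.9), B (187.4), E (4.57).
The fourth oldest is A at 431.4 Ma, which lies in 443.8–419.2 Ma: the Silurian.
The fifth oldest is C at 354.9 Ma; separation = |431.4 − 354.9| = 76.5 Myr.

A, in the Silurian; 76.5 million years to C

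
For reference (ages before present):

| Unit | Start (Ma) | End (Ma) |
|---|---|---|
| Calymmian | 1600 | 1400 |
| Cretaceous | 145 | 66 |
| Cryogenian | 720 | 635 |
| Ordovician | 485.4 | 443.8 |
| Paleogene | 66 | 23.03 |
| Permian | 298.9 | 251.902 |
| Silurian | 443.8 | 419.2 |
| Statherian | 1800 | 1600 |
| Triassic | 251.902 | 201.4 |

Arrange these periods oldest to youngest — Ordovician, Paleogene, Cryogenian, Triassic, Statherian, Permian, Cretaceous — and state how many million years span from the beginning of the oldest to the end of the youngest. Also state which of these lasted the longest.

From the excerpt: Ordovician 485.4–443.8; Paleogene 66–23.03; Cryogenian 720–635; Triassic 251.902–201.4; Statherian 1800–1600; Permian 298.9–251.902; Cretaceous 145–66 (Ma).
Larger Ma is earlier, so the oldest is Statherian and the youngest is Paleogene; oldest to youngest: Statherian, Cryogenian, Ordovician, Permian, Triassic, Cretaceous, Paleogene.
Oldest start 1800 minus youngest end 23.03 gives 1776.97 Myr overall.
Individual lengths (start − end): Cretaceous 79; Cryogenian 85; Permian 46.998; Triassic 50.502; Paleogene 42.97; Statherian 200; Ordovician 41.6. The largest is Statherian at 200 Myr.

Statherian → Cryogenian → Ordovician → Permian → Triassic → Cretaceous → Paleogene; total span 1776.97 Myr; longest is Statherian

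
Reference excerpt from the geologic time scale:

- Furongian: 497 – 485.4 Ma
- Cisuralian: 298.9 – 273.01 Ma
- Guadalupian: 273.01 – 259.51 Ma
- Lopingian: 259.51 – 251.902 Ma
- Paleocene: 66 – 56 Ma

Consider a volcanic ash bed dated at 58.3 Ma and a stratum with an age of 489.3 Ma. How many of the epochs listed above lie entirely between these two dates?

3

489.3 Ma sits inside the Furongian (497–485.4) and 58.3 Ma inside the Paleocene (66–56); neither of those is wholly between the two dates.
The listed epochs lying completely between them are Cisuralian, Guadalupian, Lopingian — 3 in all.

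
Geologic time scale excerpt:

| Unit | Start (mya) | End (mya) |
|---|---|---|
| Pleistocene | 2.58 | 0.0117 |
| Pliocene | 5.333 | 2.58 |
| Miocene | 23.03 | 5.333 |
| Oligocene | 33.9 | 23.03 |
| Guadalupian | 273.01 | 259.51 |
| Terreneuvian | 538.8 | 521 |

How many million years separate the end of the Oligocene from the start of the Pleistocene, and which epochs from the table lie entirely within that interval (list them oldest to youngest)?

20.45 million years; Miocene, Pliocene

End of Oligocene = 23.03 Ma; start of Pleistocene = 2.58 Ma.
Gap = 23.03 − 2.58 = 20.45 Myr.
Epochs wholly inside 23.03–2.58 Ma: Miocene (23.03–5.333), Pliocene (5.333–2.58).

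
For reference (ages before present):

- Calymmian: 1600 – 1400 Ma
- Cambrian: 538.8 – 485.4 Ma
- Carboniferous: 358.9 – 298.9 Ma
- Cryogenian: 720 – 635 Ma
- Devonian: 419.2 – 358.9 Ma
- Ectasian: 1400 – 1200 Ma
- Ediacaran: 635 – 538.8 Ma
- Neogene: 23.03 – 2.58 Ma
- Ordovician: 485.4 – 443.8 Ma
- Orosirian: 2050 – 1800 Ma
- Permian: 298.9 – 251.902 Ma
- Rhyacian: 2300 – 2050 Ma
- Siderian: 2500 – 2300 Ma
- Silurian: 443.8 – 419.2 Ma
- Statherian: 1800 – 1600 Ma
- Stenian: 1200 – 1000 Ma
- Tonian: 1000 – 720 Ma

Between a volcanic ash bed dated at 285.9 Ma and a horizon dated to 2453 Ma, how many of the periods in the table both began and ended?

14

The older date is 2453 Ma and the younger is 285.9 Ma.
Periods with start < 2453 and end > 285.9 Ma: Rhyacian (2300–2050), Orosirian (2050–1800), Statherian (1800–1600), Calymmian (1600–1400), Ectasian (1400–1200), Stenian (1200–1000), Tonian (1000–720), Cryogenian (720–635), Ediacaran (635–538.8), Cambrian (538.8–485.4), Ordovician (485.4–443.8), Silurian (443.8–419.2), Devonian (419.2–358.9), Carboniferous (358.9–298.9).
That is 14 complete periods.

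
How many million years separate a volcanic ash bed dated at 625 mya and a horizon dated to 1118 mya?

493 million years

1118 − 625 = 493 million years.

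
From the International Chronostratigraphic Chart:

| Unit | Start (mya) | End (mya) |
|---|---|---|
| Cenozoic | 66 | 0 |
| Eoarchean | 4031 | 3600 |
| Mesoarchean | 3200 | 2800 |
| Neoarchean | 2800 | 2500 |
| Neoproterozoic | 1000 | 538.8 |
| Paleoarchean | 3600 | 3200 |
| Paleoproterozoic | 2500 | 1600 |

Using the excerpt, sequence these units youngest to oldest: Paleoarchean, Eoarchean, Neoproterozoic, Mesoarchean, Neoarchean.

Neoproterozoic → Neoarchean → Mesoarchean → Paleoarchean → Eoarchean

Sorting by start age (ascending Ma, since larger Ma = older): Neoproterozoic began 1000, Neoarchean began 2800, Mesoarchean began 3200, Paleoarchean began 3600, Eoarchean began 4031.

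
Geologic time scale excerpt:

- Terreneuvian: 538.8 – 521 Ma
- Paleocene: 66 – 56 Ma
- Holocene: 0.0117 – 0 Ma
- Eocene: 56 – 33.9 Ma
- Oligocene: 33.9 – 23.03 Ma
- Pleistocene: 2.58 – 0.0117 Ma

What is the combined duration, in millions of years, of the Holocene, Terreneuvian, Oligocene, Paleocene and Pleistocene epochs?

41.25 million years

Duration is start − end for each: (0.0117 − 0) + (538.8 − 521) + (33.9 − 23.03) + (66 − 56) + (2.58 − 0.0117).
That is 0.0117 + 17.8 + 10.87 + 10 + 2.5683, which totals 41.25 million years.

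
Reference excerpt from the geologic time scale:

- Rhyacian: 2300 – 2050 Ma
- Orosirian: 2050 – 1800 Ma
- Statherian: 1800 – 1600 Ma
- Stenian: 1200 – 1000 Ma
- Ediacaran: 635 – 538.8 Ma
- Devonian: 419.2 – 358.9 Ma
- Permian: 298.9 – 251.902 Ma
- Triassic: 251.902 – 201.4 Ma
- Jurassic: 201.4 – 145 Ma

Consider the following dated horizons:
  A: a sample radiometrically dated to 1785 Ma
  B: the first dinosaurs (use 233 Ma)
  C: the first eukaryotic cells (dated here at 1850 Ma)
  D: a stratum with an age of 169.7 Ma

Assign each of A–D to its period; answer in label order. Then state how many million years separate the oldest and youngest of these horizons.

Match each age against the start–end ranges in the excerpt: A = 1785 Ma → Statherian (1800–1600); B = 233 Ma → Triassic (251.902–201.4); C = 1850 Ma → Orosirian (2050–1800); D = 169.7 Ma → Jurassic (201.4–145).
The largest age is 1850 Ma and the smallest is 169.7 Ma; their difference is 1680.3 Myr.

A — Statherian; B — Triassic; C — Orosirian; D — Jurassic; span 1680.3 million years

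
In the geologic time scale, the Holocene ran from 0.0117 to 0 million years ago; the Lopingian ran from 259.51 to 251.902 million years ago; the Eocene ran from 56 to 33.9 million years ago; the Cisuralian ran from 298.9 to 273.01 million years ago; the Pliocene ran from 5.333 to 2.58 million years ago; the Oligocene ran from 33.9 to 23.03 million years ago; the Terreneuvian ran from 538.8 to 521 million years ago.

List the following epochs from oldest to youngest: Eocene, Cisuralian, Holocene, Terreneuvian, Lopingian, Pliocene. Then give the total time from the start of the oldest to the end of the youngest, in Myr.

Terreneuvian, Cisuralian, Lopingian, Eocene, Pliocene, Holocene; total span 538.8 Myr

From the excerpt: Eocene 56–33.9; Cisuralian 298.9–273.01; Holocene 0.0117–0; Terreneuvian 538.8–521; Lopingian 259.51–251.902; Pliocene 5.333–2.58 (Ma).
Larger Ma is earlier, so the oldest is Terreneuvian and the youngest is Holocene; oldest to youngest: Terreneuvian, Cisuralian, Lopingian, Eocene, Pliocene, Holocene.
Oldest start 538.8 minus youngest end 0 gives 538.8 Myr overall.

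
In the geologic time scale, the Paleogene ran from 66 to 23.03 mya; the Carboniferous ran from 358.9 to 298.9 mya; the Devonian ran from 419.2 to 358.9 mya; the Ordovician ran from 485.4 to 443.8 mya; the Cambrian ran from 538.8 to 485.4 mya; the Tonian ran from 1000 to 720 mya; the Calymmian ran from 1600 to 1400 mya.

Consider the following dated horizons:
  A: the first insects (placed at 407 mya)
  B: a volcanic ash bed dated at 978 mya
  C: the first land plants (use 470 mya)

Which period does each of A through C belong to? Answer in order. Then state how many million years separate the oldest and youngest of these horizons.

A — Devonian; B — Tonian; C — Ordovician; span 571 million years

A: 407 Ma lies in 419.2–358.9 Ma, so Devonian.
B: 978 Ma lies in 1000–720 Ma, so Tonian.
C: 470 Ma lies in 485.4–443.8 Ma, so Ordovician.
Oldest = 978 Ma, youngest = 407 Ma → span 571 Myr.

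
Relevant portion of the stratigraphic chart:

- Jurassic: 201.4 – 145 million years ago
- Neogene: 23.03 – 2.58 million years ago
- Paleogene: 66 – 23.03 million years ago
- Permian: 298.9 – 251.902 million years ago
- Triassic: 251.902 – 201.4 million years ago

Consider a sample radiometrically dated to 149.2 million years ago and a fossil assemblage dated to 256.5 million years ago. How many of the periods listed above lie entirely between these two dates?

256.5 Ma sits inside the Permian (298.9–251.902) and 149.2 Ma inside the Jurassic (201.4–145); neither of those is wholly between the two dates.
The listed periods lying completely between them are Triassic — 1 in all.

1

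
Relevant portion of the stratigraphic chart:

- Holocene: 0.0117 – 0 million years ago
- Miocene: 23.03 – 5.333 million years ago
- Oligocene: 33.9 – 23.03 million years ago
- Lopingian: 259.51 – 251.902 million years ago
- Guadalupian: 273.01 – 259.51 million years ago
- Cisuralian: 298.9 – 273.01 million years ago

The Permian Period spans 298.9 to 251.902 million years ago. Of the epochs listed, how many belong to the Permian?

Epochs inside 298.9–251.902 Ma: Cisuralian, Guadalupian, Lopingian — 3 in total.

3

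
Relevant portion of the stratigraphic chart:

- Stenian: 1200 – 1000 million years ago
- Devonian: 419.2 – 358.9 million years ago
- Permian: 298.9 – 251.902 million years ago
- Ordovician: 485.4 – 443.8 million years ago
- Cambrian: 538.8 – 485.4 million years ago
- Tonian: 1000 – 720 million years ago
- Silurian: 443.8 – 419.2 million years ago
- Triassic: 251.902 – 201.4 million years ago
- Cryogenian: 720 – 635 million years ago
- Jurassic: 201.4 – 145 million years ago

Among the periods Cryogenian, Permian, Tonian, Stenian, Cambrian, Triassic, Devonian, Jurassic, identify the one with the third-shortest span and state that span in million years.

Cambrian, 53.4 million years

Start − end for each: Cryogenian 720 − 635 = 85; Permian 298.9 − 251.902 = 46.998; Tonian 1000 − 720 = 280; Stenian 1200 − 1000 = 200; Cambrian 538.8 − 485.4 = 53.4; Triassic 251.902 − 201.4 = 50.502; Devonian 419.2 − 358.9 = 60.3; Jurassic 201.4 − 145 = 56.4.
Ranking these from shortest: Permian < Triassic < Cambrian < Jurassic < Devonian < Cryogenian < Stenian < Tonian.
Position 3 in that ranking is Cambrian, which lasted 53.4 Myr.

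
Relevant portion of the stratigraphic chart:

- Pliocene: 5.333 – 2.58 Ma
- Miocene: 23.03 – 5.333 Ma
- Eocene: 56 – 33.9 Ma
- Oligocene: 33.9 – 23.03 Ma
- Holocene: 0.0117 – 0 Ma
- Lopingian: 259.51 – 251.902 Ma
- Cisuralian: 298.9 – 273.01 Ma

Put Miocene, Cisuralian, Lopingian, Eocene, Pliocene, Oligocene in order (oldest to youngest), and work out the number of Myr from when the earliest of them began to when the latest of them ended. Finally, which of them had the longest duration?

From the excerpt: Miocene 23.03–5.333; Cisuralian 298.9–273.01; Lopingian 259.51–251.902; Eocene 56–33.9; Pliocene 5.333–2.58; Oligocene 33.9–23.03 (Ma).
Larger Ma is earlier, so the oldest is Cisuralian and the youngest is Pliocene; oldest to youngest: Cisuralian, Lopingian, Eocene, Oligocene, Miocene, Pliocene.
Oldest start 298.9 minus youngest end 2.58 gives 296.32 Myr overall.
Individual lengths (start − end): Oligocene 10.87; Cisuralian 25.89; Pliocene 2.753; Lopingian 7.608; Eocene 22.1; Miocene 17.697. The largest is Cisuralian at 25.89 Myr.

Cisuralian → Lopingian → Eocene → Oligocene → Miocene → Pliocene; total span 296.32 Myr; longest is Cisuralian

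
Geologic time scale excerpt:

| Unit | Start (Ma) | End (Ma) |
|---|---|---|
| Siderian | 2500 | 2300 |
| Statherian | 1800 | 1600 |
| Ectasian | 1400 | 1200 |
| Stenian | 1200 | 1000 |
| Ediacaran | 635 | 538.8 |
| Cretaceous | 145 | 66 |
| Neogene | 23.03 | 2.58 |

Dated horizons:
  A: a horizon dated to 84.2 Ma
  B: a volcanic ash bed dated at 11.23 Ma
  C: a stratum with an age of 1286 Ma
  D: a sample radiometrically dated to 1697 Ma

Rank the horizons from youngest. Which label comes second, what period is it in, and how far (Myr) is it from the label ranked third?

Sorted youngest-first by Ma: B (11.23), A (84.2), C (1286), D (1697).
The second youngest is A at 84.2 Ma, which lies in 145–66 Ma: the Cretaceous.
The third youngest is C at 1286 Ma; separation = |84.2 − 1286| = 1201.8 Myr.

A, in the Cretaceous; 1201.8 million years to C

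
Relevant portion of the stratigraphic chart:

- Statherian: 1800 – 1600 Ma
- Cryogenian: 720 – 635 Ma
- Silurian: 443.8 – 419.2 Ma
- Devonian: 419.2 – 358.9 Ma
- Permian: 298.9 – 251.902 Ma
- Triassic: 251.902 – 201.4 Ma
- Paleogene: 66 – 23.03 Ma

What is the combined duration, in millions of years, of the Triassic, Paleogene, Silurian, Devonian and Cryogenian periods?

263.372 million years

Duration is start − end for each: (251.902 − 201.4) + (66 − 23.03) + (443.8 − 419.2) + (419.2 − 358.9) + (720 − 635).
That is 50.502 + 42.97 + 24.6 + 60.3 + 85, which totals 263.372 million years.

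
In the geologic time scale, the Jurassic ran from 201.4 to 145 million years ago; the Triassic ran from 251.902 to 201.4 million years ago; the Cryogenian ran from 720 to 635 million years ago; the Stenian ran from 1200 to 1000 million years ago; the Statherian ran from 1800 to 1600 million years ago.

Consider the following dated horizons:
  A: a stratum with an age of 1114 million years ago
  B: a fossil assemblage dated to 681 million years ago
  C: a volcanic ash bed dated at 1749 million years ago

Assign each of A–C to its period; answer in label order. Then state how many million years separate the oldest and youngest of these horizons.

A — Stenian; B — Cryogenian; C — Statherian; span 1068 million years

Match each age against the start–end ranges in the excerpt: A = 1114 Ma → Stenian (1200–1000); B = 681 Ma → Cryogenian (720–635); C = 1749 Ma → Statherian (1800–1600).
The largest age is 1749 Ma and the smallest is 681 Ma; their difference is 1068 Myr.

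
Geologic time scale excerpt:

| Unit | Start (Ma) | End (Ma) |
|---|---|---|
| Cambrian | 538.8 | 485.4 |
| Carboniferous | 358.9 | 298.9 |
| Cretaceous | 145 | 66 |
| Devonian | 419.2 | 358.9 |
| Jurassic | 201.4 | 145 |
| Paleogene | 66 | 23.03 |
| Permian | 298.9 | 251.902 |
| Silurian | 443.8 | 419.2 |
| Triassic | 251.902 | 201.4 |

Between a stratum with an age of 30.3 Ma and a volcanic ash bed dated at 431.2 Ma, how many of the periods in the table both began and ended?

6

431.2 Ma sits inside the Silurian (443.8–419.2) and 30.3 Ma inside the Paleogene (66–23.03); neither of those is wholly between the two dates.
The listed periods lying completely between them are Devonian, Carboniferous, Permian, Triassic, Jurassic, Cretaceous — 6 in all.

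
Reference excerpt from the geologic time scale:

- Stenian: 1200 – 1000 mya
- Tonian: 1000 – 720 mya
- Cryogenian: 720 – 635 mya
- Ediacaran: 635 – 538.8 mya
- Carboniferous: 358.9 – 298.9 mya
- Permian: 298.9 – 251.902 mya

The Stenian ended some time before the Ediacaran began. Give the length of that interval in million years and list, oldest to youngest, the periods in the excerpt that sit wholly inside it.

365 million years; Tonian, Cryogenian

The Stenian closes at 1000 Ma and the Ediacaran opens at 635 Ma, so the interval is 1000 − 635 = 365 Myr.
A period fits inside if it starts at or after 1000 Ma and ends at or before 635 Ma; oldest first that gives Tonian, Cryogenian.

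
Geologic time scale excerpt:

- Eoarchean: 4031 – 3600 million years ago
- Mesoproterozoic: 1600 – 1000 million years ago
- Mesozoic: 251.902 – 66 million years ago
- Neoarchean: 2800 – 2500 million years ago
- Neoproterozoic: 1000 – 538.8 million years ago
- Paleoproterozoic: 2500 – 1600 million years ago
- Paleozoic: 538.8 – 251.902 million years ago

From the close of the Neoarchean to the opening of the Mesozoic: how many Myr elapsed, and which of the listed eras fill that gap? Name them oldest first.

2248.098 million years; Paleoproterozoic, Mesoproterozoic, Neoproterozoic, Paleozoic

The Neoarchean closes at 2500 Ma and the Mesozoic opens at 251.902 Ma, so the interval is 2500 − 251.902 = 2248.098 Myr.
An era fits inside if it starts at or after 2500 Ma and ends at or before 251.902 Ma; oldest first that gives Paleoproterozoic, Mesoproterozoic, Neoproterozoic, Paleozoic.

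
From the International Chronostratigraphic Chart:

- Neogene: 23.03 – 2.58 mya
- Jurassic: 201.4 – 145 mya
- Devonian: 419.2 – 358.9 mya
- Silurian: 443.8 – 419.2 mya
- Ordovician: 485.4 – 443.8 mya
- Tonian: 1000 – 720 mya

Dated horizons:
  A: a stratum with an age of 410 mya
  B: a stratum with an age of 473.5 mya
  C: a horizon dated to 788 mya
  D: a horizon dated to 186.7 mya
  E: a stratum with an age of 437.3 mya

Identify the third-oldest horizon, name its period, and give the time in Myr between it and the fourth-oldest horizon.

Sorted oldest-first by Ma: C (788), B (473.5), E (437.3), A (410), D (186.7).
The third oldest is E at 437.3 Ma, which lies in 443.8–419.2 Ma: the Silurian.
The fourth oldest is A at 410 Ma; separation = |437.3 − 410| = 27.3 Myr.

E, in the Silurian; 27.3 million years to A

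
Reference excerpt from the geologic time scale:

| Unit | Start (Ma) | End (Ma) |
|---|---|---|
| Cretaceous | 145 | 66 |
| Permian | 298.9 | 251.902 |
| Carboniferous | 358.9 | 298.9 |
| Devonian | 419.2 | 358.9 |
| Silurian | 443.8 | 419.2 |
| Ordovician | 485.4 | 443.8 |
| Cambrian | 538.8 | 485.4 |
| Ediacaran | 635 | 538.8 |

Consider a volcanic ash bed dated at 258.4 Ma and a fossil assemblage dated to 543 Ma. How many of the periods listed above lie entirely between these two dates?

5

The older date is 543 Ma and the younger is 258.4 Ma.
Periods with start < 543 and end > 258.4 Ma: Cambrian (538.8–485.4), Ordovician (485.4–443.8), Silurian (443.8–419.2), Devonian (419.2–358.9), Carboniferous (358.9–298.9).
That is 5 complete periods.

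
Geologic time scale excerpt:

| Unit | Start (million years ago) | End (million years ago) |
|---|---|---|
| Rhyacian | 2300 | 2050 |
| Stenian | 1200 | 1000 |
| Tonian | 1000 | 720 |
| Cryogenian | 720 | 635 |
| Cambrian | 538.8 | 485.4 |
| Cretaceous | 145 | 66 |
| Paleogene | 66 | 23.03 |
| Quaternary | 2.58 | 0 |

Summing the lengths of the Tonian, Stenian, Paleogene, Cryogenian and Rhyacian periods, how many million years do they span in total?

Duration is start − end for each: (1000 − 720) + (1200 − 1000) + (66 − 23.03) + (720 − 635) + (2300 − 2050).
That is 280 + 200 + 42.97 + 85 + 250, which totals 857.97 million years.

857.97 million years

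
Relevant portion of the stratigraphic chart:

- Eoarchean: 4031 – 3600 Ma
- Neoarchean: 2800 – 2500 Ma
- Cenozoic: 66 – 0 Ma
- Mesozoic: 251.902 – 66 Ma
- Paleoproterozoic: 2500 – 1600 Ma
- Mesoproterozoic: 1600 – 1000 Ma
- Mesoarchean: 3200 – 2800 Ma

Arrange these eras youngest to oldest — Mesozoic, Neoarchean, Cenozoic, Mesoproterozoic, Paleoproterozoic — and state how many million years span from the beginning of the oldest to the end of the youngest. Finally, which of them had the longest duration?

Cenozoic, Mesozoic, Mesoproterozoic, Paleoproterozoic, Neoarchean; total span 2800 Myr; longest is Paleoproterozoic

Start ages (Ma): Neoarchean 2800, Paleoproterozoic 2500, Mesoproterozoic 1600, Mesozoic 251.902, Cenozoic 66.
Ordered youngest to oldest: Cenozoic, Mesozoic, Mesoproterozoic, Paleoproterozoic, Neoarchean.
Span = 2800 − 0 = 2800 Myr.
Durations: Mesoproterozoic 600, Paleoproterozoic 900, Cenozoic 66, Neoarchean 300, Mesozoic 185.902 → longest is Paleoproterozoic (900 Myr).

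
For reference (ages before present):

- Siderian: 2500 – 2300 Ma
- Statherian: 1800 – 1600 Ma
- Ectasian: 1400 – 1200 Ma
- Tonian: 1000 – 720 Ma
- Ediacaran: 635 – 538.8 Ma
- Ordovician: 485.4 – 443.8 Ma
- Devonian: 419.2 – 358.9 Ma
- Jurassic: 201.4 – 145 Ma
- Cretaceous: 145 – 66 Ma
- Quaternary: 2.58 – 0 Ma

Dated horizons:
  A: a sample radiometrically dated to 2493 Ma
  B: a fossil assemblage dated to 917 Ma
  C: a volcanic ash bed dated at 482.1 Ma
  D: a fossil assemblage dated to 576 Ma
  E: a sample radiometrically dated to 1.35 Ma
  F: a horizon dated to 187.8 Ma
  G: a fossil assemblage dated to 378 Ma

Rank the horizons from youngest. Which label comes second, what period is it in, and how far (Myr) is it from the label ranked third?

F, in the Jurassic; 190.2 million years to G

Sorted youngest-first by Ma: E (1.35), F (187.8), G (378), C (482.1), D (576), B (917), A (2493).
The second youngest is F at 187.8 Ma, which lies in 201.4–145 Ma: the Jurassic.
The third youngest is G at 378 Ma; separation = |187.8 − 378| = 190.2 Myr.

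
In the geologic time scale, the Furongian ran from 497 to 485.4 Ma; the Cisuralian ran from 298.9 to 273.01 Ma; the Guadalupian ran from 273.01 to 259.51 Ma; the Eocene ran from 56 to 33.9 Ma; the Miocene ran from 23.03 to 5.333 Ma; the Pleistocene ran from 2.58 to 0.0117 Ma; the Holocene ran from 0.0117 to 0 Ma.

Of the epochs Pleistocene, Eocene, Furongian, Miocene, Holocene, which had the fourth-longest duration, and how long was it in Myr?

Start − end for each: Pleistocene 2.58 − 0.0117 = 2.5683; Eocene 56 − 33.9 = 22.1; Furongian 497 − 485.4 = 11.6; Miocene 23.03 − 5.333 = 17.697; Holocene 0.0117 − 0 = 0.0117.
Ranking these from longest: Eocene > Miocene > Furongian > Pleistocene > Holocene.
Position 4 in that ranking is Pleistocene, which lasted 2.5683 Myr.

Pleistocene, 2.5683 million years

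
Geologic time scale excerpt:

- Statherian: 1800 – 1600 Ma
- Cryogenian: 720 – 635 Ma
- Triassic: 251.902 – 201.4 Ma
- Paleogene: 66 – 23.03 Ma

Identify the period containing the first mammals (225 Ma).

225 Ma lies between 251.902 and 201.4 Ma, so it falls in the Triassic.

Triassic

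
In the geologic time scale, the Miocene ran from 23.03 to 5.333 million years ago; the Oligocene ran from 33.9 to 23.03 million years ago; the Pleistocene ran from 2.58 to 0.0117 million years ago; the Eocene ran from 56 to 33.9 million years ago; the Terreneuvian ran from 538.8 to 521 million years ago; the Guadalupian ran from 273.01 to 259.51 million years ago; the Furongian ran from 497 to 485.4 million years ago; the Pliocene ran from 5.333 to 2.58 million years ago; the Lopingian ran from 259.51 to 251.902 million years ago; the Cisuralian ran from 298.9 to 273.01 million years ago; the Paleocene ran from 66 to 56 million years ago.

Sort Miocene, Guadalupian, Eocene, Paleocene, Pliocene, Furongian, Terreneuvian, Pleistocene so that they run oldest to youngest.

Terreneuvian, Furongian, Guadalupian, Paleocene, Eocene, Miocene, Pliocene, Pleistocene

Sorting by start age (descending Ma, since larger Ma = older): Terreneuvian began 538.8, Furongian began 497, Guadalupian began 273.01, Paleocene began 66, Eocene began 56, Miocene began 23.03, Pliocene began 5.333, Pleistocene began 2.58.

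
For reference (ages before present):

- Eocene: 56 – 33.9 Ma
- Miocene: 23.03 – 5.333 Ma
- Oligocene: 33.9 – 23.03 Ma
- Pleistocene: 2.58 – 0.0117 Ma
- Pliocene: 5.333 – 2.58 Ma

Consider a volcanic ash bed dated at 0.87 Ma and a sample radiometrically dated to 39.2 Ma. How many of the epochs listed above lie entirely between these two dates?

3

The older date is 39.2 Ma and the younger is 0.87 Ma.
Epochs with start < 39.2 and end > 0.87 Ma: Oligocene (33.9–23.03), Miocene (23.03–5.333), Pliocene (5.333–2.58).
That is 3 complete epochs.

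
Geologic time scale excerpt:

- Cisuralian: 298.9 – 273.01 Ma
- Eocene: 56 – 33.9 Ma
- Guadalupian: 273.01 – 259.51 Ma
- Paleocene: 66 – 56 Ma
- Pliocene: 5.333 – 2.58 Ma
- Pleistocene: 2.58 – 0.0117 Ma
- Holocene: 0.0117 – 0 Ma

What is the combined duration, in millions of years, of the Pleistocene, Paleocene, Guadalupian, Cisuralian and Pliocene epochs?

Each duration: Pleistocene = 2.5683; Paleocene = 10; Guadalupian = 13.5; Cisuralian = 25.89; Pliocene = 2.753.
Sum: 2.5683 + 10 + 13.5 + 25.89 + 2.753 = 54.7113 Myr.

54.7113 million years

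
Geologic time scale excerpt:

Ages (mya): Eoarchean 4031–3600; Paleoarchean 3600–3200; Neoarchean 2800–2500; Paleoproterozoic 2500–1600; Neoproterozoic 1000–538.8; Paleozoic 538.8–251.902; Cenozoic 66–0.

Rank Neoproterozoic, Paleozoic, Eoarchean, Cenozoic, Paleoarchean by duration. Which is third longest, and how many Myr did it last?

Durations: Neoproterozoic 461.2; Paleozoic 286.898; Eoarchean 431; Cenozoic 66; Paleoarchean 400 Myr.
Sorted longest-first: Neoproterozoic (461.2), Eoarchean (431), Paleoarchean (400), Paleozoic (286.898), Cenozoic (66).
The third longest is Paleoarchean at 400 Myr.

Paleoarchean, 400 million years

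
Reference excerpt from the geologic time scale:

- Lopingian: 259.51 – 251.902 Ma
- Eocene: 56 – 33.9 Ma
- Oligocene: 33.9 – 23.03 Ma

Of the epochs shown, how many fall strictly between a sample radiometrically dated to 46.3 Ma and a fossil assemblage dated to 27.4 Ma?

0

The older date is 46.3 Ma and the younger is 27.4 Ma.
No epoch both begins after 46.3 Ma and ends before 27.4 Ma, so the count is 0.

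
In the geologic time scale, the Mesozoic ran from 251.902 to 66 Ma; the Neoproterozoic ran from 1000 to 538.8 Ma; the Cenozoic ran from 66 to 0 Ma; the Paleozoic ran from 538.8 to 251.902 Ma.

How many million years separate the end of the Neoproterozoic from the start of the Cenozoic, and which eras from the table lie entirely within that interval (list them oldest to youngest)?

472.8 million years; Paleozoic, Mesozoic

End of Neoproterozoic = 538.8 Ma; start of Cenozoic = 66 Ma.
Gap = 538.8 − 66 = 472.8 Myr.
Eras wholly inside 538.8–66 Ma: Paleozoic (538.8–251.902), Mesozoic (251.902–66).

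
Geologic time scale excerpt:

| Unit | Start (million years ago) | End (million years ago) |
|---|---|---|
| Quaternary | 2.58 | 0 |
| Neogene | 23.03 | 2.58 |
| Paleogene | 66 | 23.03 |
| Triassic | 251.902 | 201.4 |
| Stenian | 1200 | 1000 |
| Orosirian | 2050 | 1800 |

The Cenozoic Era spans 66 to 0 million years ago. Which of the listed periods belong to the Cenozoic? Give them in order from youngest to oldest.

Periods with both bounds inside 66–0 Ma: Quaternary (2.58–0), Neogene (23.03–2.58), Paleogene (66–23.03).

Quaternary, Neogene, Paleogene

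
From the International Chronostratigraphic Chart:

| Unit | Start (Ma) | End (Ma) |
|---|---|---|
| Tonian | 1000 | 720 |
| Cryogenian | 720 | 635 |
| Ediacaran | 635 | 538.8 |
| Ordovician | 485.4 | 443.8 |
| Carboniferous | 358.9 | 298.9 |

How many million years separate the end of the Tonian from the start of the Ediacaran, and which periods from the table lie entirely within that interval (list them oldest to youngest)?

The Tonian closes at 720 Ma and the Ediacaran opens at 635 Ma, so the interval is 720 − 635 = 85 Myr.
A period fits inside if it starts at or after 720 Ma and ends at or before 635 Ma; oldest first that gives Cryogenian.

85 million years; Cryogenian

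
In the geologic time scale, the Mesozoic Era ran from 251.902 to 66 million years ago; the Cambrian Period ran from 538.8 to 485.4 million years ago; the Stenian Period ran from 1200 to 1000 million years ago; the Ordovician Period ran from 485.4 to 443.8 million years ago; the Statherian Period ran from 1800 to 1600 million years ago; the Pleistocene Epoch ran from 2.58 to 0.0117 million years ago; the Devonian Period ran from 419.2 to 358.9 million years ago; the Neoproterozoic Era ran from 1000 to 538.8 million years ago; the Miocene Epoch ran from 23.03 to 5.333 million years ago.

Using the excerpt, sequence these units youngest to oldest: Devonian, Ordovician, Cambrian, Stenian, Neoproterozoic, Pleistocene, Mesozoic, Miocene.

Sorting by start age (ascending Ma, since larger Ma = older): Pleistocene start 2.58, Miocene start 23.03, Mesozoic start 251.902, Devonian start 419.2, Ordovician start 485.4, Cambrian start 538.8, Neoproterozoic start 1000, Stenian start 1200.

Pleistocene → Miocene → Mesozoic → Devonian → Ordovician → Cambrian → Neoproterozoic → Stenian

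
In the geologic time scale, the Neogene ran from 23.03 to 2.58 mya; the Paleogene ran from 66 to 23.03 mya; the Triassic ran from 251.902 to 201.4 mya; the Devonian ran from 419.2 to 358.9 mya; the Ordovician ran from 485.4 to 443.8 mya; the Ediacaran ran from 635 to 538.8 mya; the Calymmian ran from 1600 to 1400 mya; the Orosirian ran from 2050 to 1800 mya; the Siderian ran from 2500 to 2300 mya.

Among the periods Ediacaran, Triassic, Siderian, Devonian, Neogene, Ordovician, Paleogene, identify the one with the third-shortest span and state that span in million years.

Start − end for each: Ediacaran 635 − 538.8 = 96.2; Triassic 251.902 − 201.4 = 50.502; Siderian 2500 − 2300 = 200; Devonian 419.2 − 358.9 = 60.3; Neogene 23.03 − 2.58 = 20.45; Ordovician 485.4 − 443.8 = 41.6; Paleogene 66 − 23.03 = 42.97.
Ranking these from shortest: Neogene < Ordovician < Paleogene < Triassic < Devonian < Ediacaran < Siderian.
Position 3 in that ranking is Paleogene, which lasted 42.97 Myr.

Paleogene, 42.97 million years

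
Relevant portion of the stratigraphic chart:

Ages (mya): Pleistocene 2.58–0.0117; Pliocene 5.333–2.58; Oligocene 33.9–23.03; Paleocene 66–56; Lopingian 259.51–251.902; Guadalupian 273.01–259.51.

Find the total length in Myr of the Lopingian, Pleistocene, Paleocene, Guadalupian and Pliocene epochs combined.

Duration is start − end for each: (259.51 − 251.902) + (2.58 − 0.0117) + (66 − 56) + (273.01 − 259.51) + (5.333 − 2.58).
That is 7.608 + 2.5683 + 10 + 13.5 + 2.753, which totals 36.4293 million years.

36.4293 million years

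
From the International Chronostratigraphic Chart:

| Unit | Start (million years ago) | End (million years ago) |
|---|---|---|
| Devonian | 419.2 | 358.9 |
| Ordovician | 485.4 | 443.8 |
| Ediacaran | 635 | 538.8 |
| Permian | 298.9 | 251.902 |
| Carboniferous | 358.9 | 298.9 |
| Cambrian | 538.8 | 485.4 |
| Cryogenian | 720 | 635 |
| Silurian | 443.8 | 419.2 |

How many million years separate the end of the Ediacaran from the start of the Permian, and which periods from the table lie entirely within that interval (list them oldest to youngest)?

End of Ediacaran = 538.8 Ma; start of Permian = 298.9 Ma.
Gap = 538.8 − 298.9 = 239.9 Myr.
Periods wholly inside 538.8–298.9 Ma: Cambrian (538.8–485.4), Ordovician (485.4–443.8), Silurian (443.8–419.2), Devonian (419.2–358.9), Carboniferous (358.9–298.9).

239.9 million years; Cambrian, Ordovician, Silurian, Devonian, Carboniferous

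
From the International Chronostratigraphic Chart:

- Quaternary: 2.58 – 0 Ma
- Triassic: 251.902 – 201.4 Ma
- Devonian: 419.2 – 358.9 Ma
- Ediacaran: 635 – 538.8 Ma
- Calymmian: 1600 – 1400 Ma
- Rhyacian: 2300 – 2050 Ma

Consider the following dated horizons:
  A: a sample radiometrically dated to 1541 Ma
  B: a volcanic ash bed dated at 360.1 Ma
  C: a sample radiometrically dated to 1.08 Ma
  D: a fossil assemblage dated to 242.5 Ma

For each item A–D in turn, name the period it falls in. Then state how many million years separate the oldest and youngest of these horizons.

A: 1541 Ma lies in 1600–1400 Ma, so Calymmian.
B: 360.1 Ma lies in 419.2–358.9 Ma, so Devonian.
C: 1.08 Ma lies in 2.58–0 Ma, so Quaternary.
D: 242.5 Ma lies in 251.902–201.4 Ma, so Triassic.
Oldest = 1541 Ma, youngest = 1.08 Ma → span 1539.92 Myr.

A — Calymmian; B — Devonian; C — Quaternary; D — Triassic; span 1539.92 million years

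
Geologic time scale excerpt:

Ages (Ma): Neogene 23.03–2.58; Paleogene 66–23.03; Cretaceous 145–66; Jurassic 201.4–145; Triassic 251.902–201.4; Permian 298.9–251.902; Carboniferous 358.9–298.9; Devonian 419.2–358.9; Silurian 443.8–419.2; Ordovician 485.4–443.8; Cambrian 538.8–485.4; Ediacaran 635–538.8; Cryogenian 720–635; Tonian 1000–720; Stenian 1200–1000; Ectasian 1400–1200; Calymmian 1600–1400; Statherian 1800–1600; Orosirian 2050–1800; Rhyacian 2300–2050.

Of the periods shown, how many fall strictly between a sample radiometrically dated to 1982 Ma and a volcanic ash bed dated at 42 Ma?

1982 Ma sits inside the Orosirian (2050–1800) and 42 Ma inside the Paleogene (66–23.03); neither of those is wholly between the two dates.
The listed periods lying completely between them are Statherian, Calymmian, Ectasian, Stenian, Tonian, Cryogenian, Ediacaran, Cambrian, Ordovician, Silurian, Devonian, Carboniferous, Permian, Triassic, Jurassic, Cretaceous — 16 in all.

16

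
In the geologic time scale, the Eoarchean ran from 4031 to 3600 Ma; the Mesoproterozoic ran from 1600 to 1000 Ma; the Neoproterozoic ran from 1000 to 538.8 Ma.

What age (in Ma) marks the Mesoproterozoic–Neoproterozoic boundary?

1000 Ma

The Mesoproterozoic ends and the Neoproterozoic begins at 1000 Ma.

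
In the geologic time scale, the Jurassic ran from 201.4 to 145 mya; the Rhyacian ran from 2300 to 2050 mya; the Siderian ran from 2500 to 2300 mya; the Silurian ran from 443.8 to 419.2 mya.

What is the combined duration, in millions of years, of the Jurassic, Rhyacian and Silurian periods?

Duration is start − end for each: (201.4 − 145) + (2300 − 2050) + (443.8 − 419.2).
That is 56.4 + 250 + 24.6, which totals 331 million years.

331 million years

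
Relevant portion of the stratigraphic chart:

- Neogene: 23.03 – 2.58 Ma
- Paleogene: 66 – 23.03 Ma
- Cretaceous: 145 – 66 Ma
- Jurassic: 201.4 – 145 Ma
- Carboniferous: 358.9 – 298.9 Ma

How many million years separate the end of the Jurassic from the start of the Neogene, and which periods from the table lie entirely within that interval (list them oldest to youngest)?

End of Jurassic = 145 Ma; start of Neogene = 23.03 Ma.
Gap = 145 − 23.03 = 121.97 Myr.
Periods wholly inside 145–23.03 Ma: Cretaceous (145–66), Paleogene (66–23.03).

121.97 million years; Cretaceous, Paleogene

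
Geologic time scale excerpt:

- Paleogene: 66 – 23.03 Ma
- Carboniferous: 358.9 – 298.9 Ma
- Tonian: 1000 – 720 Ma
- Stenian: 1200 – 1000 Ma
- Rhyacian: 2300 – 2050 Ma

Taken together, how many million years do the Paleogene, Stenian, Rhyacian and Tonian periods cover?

Duration is start − end for each: (66 − 23.03) + (1200 − 1000) + (2300 − 2050) + (1000 − 720).
That is 42.97 + 200 + 250 + 280, which totals 772.97 million years.

772.97 million years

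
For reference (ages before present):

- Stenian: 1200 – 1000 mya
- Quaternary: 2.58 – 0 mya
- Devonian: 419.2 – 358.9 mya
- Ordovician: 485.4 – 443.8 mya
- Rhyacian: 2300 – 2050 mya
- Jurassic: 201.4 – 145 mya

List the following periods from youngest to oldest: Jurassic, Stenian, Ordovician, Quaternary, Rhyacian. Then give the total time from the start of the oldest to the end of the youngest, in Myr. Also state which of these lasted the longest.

From the excerpt: Jurassic 201.4–145; Stenian 1200–1000; Ordovician 485.4–443.8; Quaternary 2.58–0; Rhyacian 2300–2050 (Ma).
Larger Ma is earlier, so the oldest is Rhyacian and the youngest is Quaternary; youngest to oldest: Quaternary, Jurassic, Ordovician, Stenian, Rhyacian.
Oldest start 2300 minus youngest end 0 gives 2300 Myr overall.
Individual lengths (start − end): Ordovician 41.6; Quaternary 2.58; Stenian 200; Jurassic 56.4; Rhyacian 250. The largest is Rhyacian at 250 Myr.

Quaternary → Jurassic → Ordovician → Stenian → Rhyacian; total span 2300 Myr; longest is Rhyacian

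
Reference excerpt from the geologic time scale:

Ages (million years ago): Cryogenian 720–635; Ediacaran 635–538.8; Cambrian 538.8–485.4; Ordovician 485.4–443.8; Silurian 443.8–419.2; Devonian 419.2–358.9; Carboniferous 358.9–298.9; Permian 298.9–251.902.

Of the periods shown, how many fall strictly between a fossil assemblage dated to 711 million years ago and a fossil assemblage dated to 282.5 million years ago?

6

711 Ma sits inside the Cryogenian (720–635) and 282.5 Ma inside the Permian (298.9–251.902); neither of those is wholly between the two dates.
The listed periods lying completely between them are Ediacaran, Cambrian, Ordovician, Silurian, Devonian, Carboniferous — 6 in all.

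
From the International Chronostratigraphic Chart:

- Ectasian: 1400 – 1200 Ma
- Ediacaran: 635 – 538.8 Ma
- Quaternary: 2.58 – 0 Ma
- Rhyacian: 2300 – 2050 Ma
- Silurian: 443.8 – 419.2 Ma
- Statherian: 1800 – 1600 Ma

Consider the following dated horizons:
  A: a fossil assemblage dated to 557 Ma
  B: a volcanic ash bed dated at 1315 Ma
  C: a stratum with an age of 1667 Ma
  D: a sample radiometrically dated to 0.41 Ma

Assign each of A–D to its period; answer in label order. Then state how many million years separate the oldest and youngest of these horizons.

Match each age against the start–end ranges in the excerpt: A = 557 Ma → Ediacaran (635–538.8); B = 1315 Ma → Ectasian (1400–1200); C = 1667 Ma → Statherian (1800–1600); D = 0.41 Ma → Quaternary (2.58–0).
The largest age is 1667 Ma and the smallest is 0.41 Ma; their difference is 1666.59 Myr.

A — Ediacaran; B — Ectasian; C — Statherian; D — Quaternary; span 1666.59 million years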